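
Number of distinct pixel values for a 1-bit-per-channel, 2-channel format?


Total bits = 1 bits/channel × 2 channels = 2 bits
Distinct pixel values = 2^2
= 4 pixel values


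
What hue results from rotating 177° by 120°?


New hue = (H + rotation) mod 360
New hue = (177 + 120) mod 360
= 297 mod 360
= 297°


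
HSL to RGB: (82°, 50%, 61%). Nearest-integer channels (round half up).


H=82°, S=0.50, L=0.61
C = (1-|2L-1|)×S = (1-|0.22|)×0.50 = 0.39
H' = H/60 = 82/60 ≈ 1.3667; X = C×(1-|H' mod 2 - 1|) = 0.247
m = L - C/2 = 0.61 - 0.195 = 0.415
Sector ⌊H'⌋ = 1 → (R',G',B') = (0.247, 0.39, 0.0)
RGB = ((R'+m)×255, (G'+m)×255, (B'+m)×255) = (168.81, 205.275, 105.825)
Round half up → RGB(169, 205, 106)


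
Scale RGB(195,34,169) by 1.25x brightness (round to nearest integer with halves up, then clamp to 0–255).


Multiply each channel by 1.25, round half up, clamp to [0, 255]
R: 195×1.25 = 243.75 → round → 244
G: 34×1.25 = 42.5 → round → 43
B: 169×1.25 = 211.25 → round → 211
= RGB(244, 43, 211)


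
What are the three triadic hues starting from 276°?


Triadic: equally spaced at 120° intervals
H1 = 276°
H2 = (276 + 120) mod 360 = 36°
H3 = (276 + 240) mod 360 = 156°
Triadic = 276°, 36°, 156°


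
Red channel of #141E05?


Color: #141E05
R = 14 = 20
G = 1E = 30
B = 05 = 5
Red = 20


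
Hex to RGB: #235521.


23 → 35 (R)
55 → 85 (G)
21 → 33 (B)
= RGB(35, 85, 33)


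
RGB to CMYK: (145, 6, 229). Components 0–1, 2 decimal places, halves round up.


R'=145/255≈0.5686, G'=6/255≈0.0235, B'=229/255≈0.8980
K = 1 - max(R',G',B') = 1 - 229/255 = 26/255 = 0.10196… → 0.10
(1-R'-K)/(1-K) simplifies to (max-R)/max with max = 229:
C = (229-145)/229 = 84/229 = 0.36681… → 0.37
M = (229-6)/229 = 223/229 = 0.97379… → 0.97
Y = (229-229)/229 = 0/229 = 0 → 0.00
= CMYK(0.37, 0.97, 0.00, 0.10)


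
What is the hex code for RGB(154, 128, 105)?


R = 154 → 9A (hex)
G = 128 → 80 (hex)
B = 105 → 69 (hex)
Hex = #9A8069


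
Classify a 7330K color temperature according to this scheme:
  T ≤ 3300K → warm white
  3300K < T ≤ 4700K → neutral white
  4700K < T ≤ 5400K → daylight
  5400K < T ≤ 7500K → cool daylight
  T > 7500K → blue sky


Temperature: 7330K
5400K < 7330K ≤ 7500K → cool daylight
Classification: cool daylight


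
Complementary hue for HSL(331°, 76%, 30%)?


Complement = opposite side of color wheel = hue + 180°
H' = (331 + 180) mod 360 = 151°
S and L unchanged.
= HSL(151°, 76%, 30%)


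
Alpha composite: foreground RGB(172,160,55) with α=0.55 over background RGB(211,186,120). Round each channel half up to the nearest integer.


C = α×F + (1-α)×B, with 1-α = 0.45
R: 0.55×172 + 0.45×211 = 94.60 + 94.95 = 189.55 → 190
G: 0.55×160 + 0.45×186 = 88.00 + 83.70 = 171.70 → 172
B: 0.55×55 + 0.45×120 = 30.25 + 54.00 = 84.25 → 84
= RGB(190, 172, 84)


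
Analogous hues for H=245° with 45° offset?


Base hue: 245°
Left analog: (245 - 45) mod 360 = 200°
Right analog: (245 + 45) mod 360 = 290°
Analogous hues = 200° and 290°


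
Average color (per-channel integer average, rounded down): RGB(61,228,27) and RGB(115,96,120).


Midpoint: each channel = ⌊(C₁+C₂)/2⌋
R: ⌊(61+115)/2⌋ = 88
G: ⌊(228+96)/2⌋ = 162
B: ⌊(27+120)/2⌋ = 73
= RGB(88, 162, 73)


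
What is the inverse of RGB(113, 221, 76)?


Invert: (255-R, 255-G, 255-B)
R: 255-113 = 142
G: 255-221 = 34
B: 255-76 = 179
= RGB(142, 34, 179)


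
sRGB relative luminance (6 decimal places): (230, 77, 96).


Linearize each channel (sRGB transfer function): c = v/255; c_lin = c/12.92 if c ≤ 0.04045, else ((c+0.055)/1.055)^2.4
  R: 230/255 ≈ 0.901961 > 0.04045 → ((0.901961+0.055)/1.055)^2.4 ≈ 0.791298
  G: 77/255 ≈ 0.301961 > 0.04045 → ((0.301961+0.055)/1.055)^2.4 ≈ 0.074214
  B: 96/255 ≈ 0.376471 > 0.04045 → ((0.376471+0.055)/1.055)^2.4 ≈ 0.116971
R_lin = 0.791298, G_lin = 0.074214, B_lin = 0.116971
L = 0.2126×R + 0.7152×G + 0.0722×B
L = 0.2126×0.791298 + 0.7152×0.074214 + 0.0722×0.116971
L ≈ 0.229753


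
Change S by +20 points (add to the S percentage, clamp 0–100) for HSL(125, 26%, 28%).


Original S = 26%
Adjustment = +20 percentage points
New S = 26 + (20) = 46
Clamp to [0, 100] → 46
= HSL(125°, 46%, 28%)


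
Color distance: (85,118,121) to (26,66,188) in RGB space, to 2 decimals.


d = √[(R₁-R₂)² + (G₁-G₂)² + (B₁-B₂)²]
d = √[(85-26)² + (118-66)² + (121-188)²]
d = √[3481 + 2704 + 4489]
d = √10674
d ≈ 103.32


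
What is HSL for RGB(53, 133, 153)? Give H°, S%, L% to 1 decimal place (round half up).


Normalize: R'=53/255≈0.2078, G'=133/255≈0.5216, B'=153/255≈0.6000
Max=153/255, Min=53/255, Δ=Max-Min=100/255
L = (Max+Min)/2 = (153+53)/510 = 206/510 = 0.40392… → L = 40.4%
L ≤ 0.5 → S = Δ/(Max+Min) = 100/(153+53) = 100/206 = 0.48543… → S = 48.5%
(the 1/255 factors cancel in S and H, so raw channel differences can be used)
Max is B' → H = 60 × ((R-G)/Δ + 4) = 60 × ((53-133)/100 + 4)
  -80/100 + 4 = -0.8 + 4 = 3.2
  H = 60 × 3.2 = 192° → H = 192.0°
= HSL(192.0°, 48.5%, 40.4%)


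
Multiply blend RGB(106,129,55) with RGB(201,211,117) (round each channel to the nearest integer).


Multiply: C = A×B/255, rounded to nearest integer
R: 106×201/255 = 21306/255 ≈ 83.553 → 84
G: 129×211/255 = 27219/255 ≈ 106.741 → 107
B: 55×117/255 = 6435/255 ≈ 25.235 → 25
= RGB(84, 107, 25)


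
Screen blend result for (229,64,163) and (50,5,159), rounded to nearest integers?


Screen: C = 255 - (255-A)×(255-B)/255, rounded to nearest integer
R: 255 - (255-229)×(255-50)/255 = 255 - 5330/255 ≈ 255 - 20.902 = 234.098 → 234
G: 255 - (255-64)×(255-5)/255 = 255 - 47750/255 ≈ 255 - 187.255 = 67.745 → 68
B: 255 - (255-163)×(255-159)/255 = 255 - 8832/255 ≈ 255 - 34.635 = 220.365 → 220
= RGB(234, 68, 220)


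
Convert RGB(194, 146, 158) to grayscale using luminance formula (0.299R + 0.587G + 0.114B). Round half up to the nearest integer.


Gray = 0.299×R + 0.587×G + 0.114×B
Gray = 0.299×194 + 0.587×146 + 0.114×158
Gray = 58.006 + 85.702 + 18.012
Gray = 161.720 → round half up → 162
Gray = 162


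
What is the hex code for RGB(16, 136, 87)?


R = 16 → 10 (hex)
G = 136 → 88 (hex)
B = 87 → 57 (hex)
Hex = #108857


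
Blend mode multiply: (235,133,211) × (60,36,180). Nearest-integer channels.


Multiply: C = A×B/255, rounded to nearest integer
R: 235×60/255 = 14100/255 ≈ 55.294 → 55
G: 133×36/255 = 4788/255 ≈ 18.776 → 19
B: 211×180/255 = 37980/255 ≈ 148.941 → 149
= RGB(55, 19, 149)


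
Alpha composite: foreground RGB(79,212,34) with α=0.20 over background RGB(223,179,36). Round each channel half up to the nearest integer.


C = α×F + (1-α)×B, with 1-α = 0.80
R: 0.20×79 + 0.80×223 = 15.80 + 178.40 = 194.20 → 194
G: 0.20×212 + 0.80×179 = 42.40 + 143.20 = 185.60 → 186
B: 0.20×34 + 0.80×36 = 6.80 + 28.80 = 35.60 → 36
= RGB(194, 186, 36)


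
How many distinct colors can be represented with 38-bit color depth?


Colors = 2^bits = 2^38
= 274,877,906,944 colors


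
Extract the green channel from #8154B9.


Color: #8154B9
R = 81 = 129
G = 54 = 84
B = B9 = 185
Green = 84


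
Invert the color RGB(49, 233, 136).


Invert: (255-R, 255-G, 255-B)
R: 255-49 = 206
G: 255-233 = 22
B: 255-136 = 119
= RGB(206, 22, 119)


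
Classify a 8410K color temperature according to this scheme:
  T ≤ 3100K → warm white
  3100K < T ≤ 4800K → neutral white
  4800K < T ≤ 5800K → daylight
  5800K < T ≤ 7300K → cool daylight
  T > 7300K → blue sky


Temperature: 8410K
8410K > 7300K → blue sky
Classification: blue sky


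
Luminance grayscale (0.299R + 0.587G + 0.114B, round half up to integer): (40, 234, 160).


Gray = 0.299×R + 0.587×G + 0.114×B
Gray = 0.299×40 + 0.587×234 + 0.114×160
Gray = 11.960 + 137.358 + 18.240
Gray = 167.558 → round half up → 168
Gray = 168


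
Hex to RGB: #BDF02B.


BD → 189 (R)
F0 → 240 (G)
2B → 43 (B)
= RGB(189, 240, 43)


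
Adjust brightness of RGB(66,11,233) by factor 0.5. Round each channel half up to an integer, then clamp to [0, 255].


Multiply each channel by 0.5, round half up, clamp to [0, 255]
R: 66×0.5 = 33
G: 11×0.5 = 5.5 → round → 6
B: 233×0.5 = 116.5 → round → 117
= RGB(33, 6, 117)


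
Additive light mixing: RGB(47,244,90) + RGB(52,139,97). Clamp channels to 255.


Additive: each channel = min(255, C₁+C₂)
R: 47+52 = 99 → 99
G: 244+139 = 383 → 255
B: 90+97 = 187 → 187
= RGB(99, 255, 187)


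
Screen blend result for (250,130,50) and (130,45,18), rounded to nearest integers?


Screen: C = 255 - (255-A)×(255-B)/255, rounded to nearest integer
R: 255 - (255-250)×(255-130)/255 = 255 - 625/255 ≈ 255 - 2.451 = 252.549 → 253
G: 255 - (255-130)×(255-45)/255 = 255 - 26250/255 ≈ 255 - 102.941 = 152.059 → 152
B: 255 - (255-50)×(255-18)/255 = 255 - 48585/255 ≈ 255 - 190.529 = 64.471 → 64
= RGB(253, 152, 64)


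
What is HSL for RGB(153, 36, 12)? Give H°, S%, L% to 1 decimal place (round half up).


Normalize: R'=153/255≈0.6000, G'=36/255≈0.1412, B'=12/255≈0.0471
Max=153/255, Min=12/255, Δ=Max-Min=141/255
L = (Max+Min)/2 = (153+12)/510 = 165/510 = 0.32352… → L = 32.4%
L ≤ 0.5 → S = Δ/(Max+Min) = 141/(153+12) = 141/165 = 0.85454… → S = 85.5%
(the 1/255 factors cancel in S and H, so raw channel differences can be used)
Max is R' → H = 60 × (((G-B)/Δ) mod 6) = 60 × (((36-12)/141) mod 6)
  24/141 = 0.1702…
  H = 60 × 0.1702… = 10.212…° → H = 10.2°
= HSL(10.2°, 85.5%, 32.4%)


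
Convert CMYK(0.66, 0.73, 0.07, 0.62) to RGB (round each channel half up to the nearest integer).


R = 255 × (1-C) × (1-K) = 255 × 0.34 × 0.38 = 32.946 → 33
G = 255 × (1-M) × (1-K) = 255 × 0.27 × 0.38 = 26.163 → 26
B = 255 × (1-Y) × (1-K) = 255 × 0.93 × 0.38 = 90.117 → 90
= RGB(33, 26, 90)


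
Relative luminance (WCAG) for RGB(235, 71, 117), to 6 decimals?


Linearize each channel (sRGB transfer function): c = v/255; c_lin = c/12.92 if c ≤ 0.04045, else ((c+0.055)/1.055)^2.4
  R: 235/255 ≈ 0.921569 > 0.04045 → ((0.921569+0.055)/1.055)^2.4 ≈ 0.830770
  G: 71/255 ≈ 0.278431 > 0.04045 → ((0.278431+0.055)/1.055)^2.4 ≈ 0.063010
  B: 117/255 ≈ 0.458824 > 0.04045 → ((0.458824+0.055)/1.055)^2.4 ≈ 0.177888
R_lin = 0.830770, G_lin = 0.063010, B_lin = 0.177888
L = 0.2126×R + 0.7152×G + 0.0722×B
L = 0.2126×0.830770 + 0.7152×0.063010 + 0.0722×0.177888
L ≈ 0.234530


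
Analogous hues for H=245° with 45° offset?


Base hue: 245°
Left analog: (245 - 45) mod 360 = 200°
Right analog: (245 + 45) mod 360 = 290°
Analogous hues = 200° and 290°


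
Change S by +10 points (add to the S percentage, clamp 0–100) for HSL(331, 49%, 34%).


Original S = 49%
Adjustment = +10 percentage points
New S = 49 + (10) = 59
Clamp to [0, 100] → 59
= HSL(331°, 59%, 34%)


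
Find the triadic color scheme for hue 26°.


Triadic: equally spaced at 120° intervals
H1 = 26°
H2 = (26 + 120) mod 360 = 146°
H3 = (26 + 240) mod 360 = 266°
Triadic = 26°, 146°, 266°


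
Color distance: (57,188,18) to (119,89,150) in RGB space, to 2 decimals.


d = √[(R₁-R₂)² + (G₁-G₂)² + (B₁-B₂)²]
d = √[(57-119)² + (188-89)² + (18-150)²]
d = √[3844 + 9801 + 17424]
d = √31069
d ≈ 176.26


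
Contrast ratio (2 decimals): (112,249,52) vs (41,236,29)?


Linearize each sRGB channel c=v/255: c/12.92 if c ≤ 0.04045 else ((c+0.055)/1.055)^2.4
L = 0.2126×R_lin + 0.7152×G_lin + 0.0722×B_lin
Color 1 (112,249,52):
  R=112: 112/255≈0.4392 > 0.04045 → ((0.4392+0.055)/1.055)^2.4 ≈ 0.16203
  G=249: 249/255≈0.9765 > 0.04045 → ((0.9765+0.055)/1.055)^2.4 ≈ 0.94731
  B=52: 52/255≈0.2039 > 0.04045 → ((0.2039+0.055)/1.055)^2.4 ≈ 0.03434
  L1 = 0.2126×0.16203 + 0.7152×0.94731 + 0.0722×0.03434 ≈ 0.71444
Color 2 (41,236,29):
  R=41: 41/255≈0.1608 > 0.04045 → ((0.1608+0.055)/1.055)^2.4 ≈ 0.02217
  G=236: 236/255≈0.9255 > 0.04045 → ((0.9255+0.055)/1.055)^2.4 ≈ 0.83880
  B=29: 29/255≈0.1137 > 0.04045 → ((0.1137+0.055)/1.055)^2.4 ≈ 0.01229
  L2 = 0.2126×0.02217 + 0.7152×0.83880 + 0.0722×0.01229 ≈ 0.60551
Lighter = 0.71444, Darker = 0.60551
Ratio = (L_lighter + 0.05) / (L_darker + 0.05)
Ratio = (0.71444 + 0.05) / (0.60551 + 0.05) = 0.76444 / 0.65551 ≈ 1.1662
Ratio ≈ 1.17:1


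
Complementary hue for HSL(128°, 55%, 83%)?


Complement = opposite side of color wheel = hue + 180°
H' = (128 + 180) mod 360 = 308°
S and L unchanged.
= HSL(308°, 55%, 83%)


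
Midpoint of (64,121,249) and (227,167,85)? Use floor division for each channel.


Midpoint: each channel = ⌊(C₁+C₂)/2⌋
R: ⌊(64+227)/2⌋ = 145
G: ⌊(121+167)/2⌋ = 144
B: ⌊(249+85)/2⌋ = 167
= RGB(145, 144, 167)


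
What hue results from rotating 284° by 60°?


New hue = (H + rotation) mod 360
New hue = (284 + 60) mod 360
= 344 mod 360
= 344°


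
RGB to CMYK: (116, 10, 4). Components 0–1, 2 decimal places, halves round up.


R'=116/255≈0.4549, G'=10/255≈0.0392, B'=4/255≈0.0157
K = 1 - max(R',G',B') = 1 - 116/255 = 139/255 = 0.54509… → 0.55
(1-R'-K)/(1-K) simplifies to (max-R)/max with max = 116:
C = (116-116)/116 = 0/116 = 0 → 0.00
M = (116-10)/116 = 106/116 = 0.91379… → 0.91
Y = (116-4)/116 = 112/116 = 0.96551… → 0.97
= CMYK(0.00, 0.91, 0.97, 0.55)


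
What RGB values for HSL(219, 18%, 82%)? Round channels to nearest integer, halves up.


H=219°, S=0.18, L=0.82
C = (1-|2L-1|)×S = (1-|0.64|)×0.18 = 0.0648
H' = H/60 = 219/60 ≈ 3.6500; X = C×(1-|H' mod 2 - 1|) = 0.02268
m = L - C/2 = 0.82 - 0.0324 = 0.7876
Sector ⌊H'⌋ = 3 → (R',G',B') = (0.0, 0.02268, 0.0648)
RGB = ((R'+m)×255, (G'+m)×255, (B'+m)×255) = (200.838, 206.6214, 217.362)
Round half up → RGB(201, 207, 217)


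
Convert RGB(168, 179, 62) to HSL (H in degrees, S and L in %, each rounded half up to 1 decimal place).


Normalize: R'=168/255≈0.6588, G'=179/255≈0.7020, B'=62/255≈0.2431
Max=179/255, Min=62/255, Δ=Max-Min=117/255
L = (Max+Min)/2 = (179+62)/510 = 241/510 = 0.47254… → L = 47.3%
L ≤ 0.5 → S = Δ/(Max+Min) = 117/(179+62) = 117/241 = 0.48547… → S = 48.5%
(the 1/255 factors cancel in S and H, so raw channel differences can be used)
Max is G' → H = 60 × ((B-R)/Δ + 2) = 60 × ((62-168)/117 + 2)
  -106/117 + 2 = -0.9059… + 2 = 1.0940…
  H = 60 × 1.0940… = 65.641…° → H = 65.6°
= HSL(65.6°, 48.5%, 47.3%)


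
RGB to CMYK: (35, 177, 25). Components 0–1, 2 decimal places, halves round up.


R'=35/255≈0.1373, G'=177/255≈0.6941, B'=25/255≈0.0980
K = 1 - max(R',G',B') = 1 - 177/255 = 78/255 = 0.30588… → 0.31
(1-R'-K)/(1-K) simplifies to (max-R)/max with max = 177:
C = (177-35)/177 = 142/177 = 0.80225… → 0.80
M = (177-177)/177 = 0/177 = 0 → 0.00
Y = (177-25)/177 = 152/177 = 0.85875… → 0.86
= CMYK(0.80, 0.00, 0.86, 0.31)


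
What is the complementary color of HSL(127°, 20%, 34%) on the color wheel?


Complement = opposite side of color wheel = hue + 180°
H' = (127 + 180) mod 360 = 307°
S and L unchanged.
= HSL(307°, 20%, 34%)


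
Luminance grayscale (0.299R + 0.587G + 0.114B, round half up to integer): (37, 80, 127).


Gray = 0.299×R + 0.587×G + 0.114×B
Gray = 0.299×37 + 0.587×80 + 0.114×127
Gray = 11.063 + 46.960 + 14.478
Gray = 72.501 → round half up → 73
Gray = 73


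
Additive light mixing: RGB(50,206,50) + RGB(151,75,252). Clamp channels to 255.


Additive: each channel = min(255, C₁+C₂)
R: 50+151 = 201 → 201
G: 206+75 = 281 → 255
B: 50+252 = 302 → 255
= RGB(201, 255, 255)


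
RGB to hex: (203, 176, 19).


R = 203 → CB (hex)
G = 176 → B0 (hex)
B = 19 → 13 (hex)
Hex = #CBB013


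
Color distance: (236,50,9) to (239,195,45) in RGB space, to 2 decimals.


d = √[(R₁-R₂)² + (G₁-G₂)² + (B₁-B₂)²]
d = √[(236-239)² + (50-195)² + (9-45)²]
d = √[9 + 21025 + 1296]
d = √22330
d ≈ 149.43


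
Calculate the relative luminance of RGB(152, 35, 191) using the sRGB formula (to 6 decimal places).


Linearize each channel (sRGB transfer function): c = v/255; c_lin = c/12.92 if c ≤ 0.04045, else ((c+0.055)/1.055)^2.4
  R: 152/255 ≈ 0.596078 > 0.04045 → ((0.596078+0.055)/1.055)^2.4 ≈ 0.313989
  G: 35/255 ≈ 0.137255 > 0.04045 → ((0.137255+0.055)/1.055)^2.4 ≈ 0.016807
  B: 191/255 ≈ 0.749020 > 0.04045 → ((0.749020+0.055)/1.055)^2.4 ≈ 0.520996
R_lin = 0.313989, G_lin = 0.016807, B_lin = 0.520996
L = 0.2126×R + 0.7152×G + 0.0722×B
L = 0.2126×0.313989 + 0.7152×0.016807 + 0.0722×0.520996
L ≈ 0.116391


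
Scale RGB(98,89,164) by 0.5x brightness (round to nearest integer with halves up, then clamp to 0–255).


Multiply each channel by 0.5, round half up, clamp to [0, 255]
R: 98×0.5 = 49
G: 89×0.5 = 44.5 → round → 45
B: 164×0.5 = 82
= RGB(49, 45, 82)


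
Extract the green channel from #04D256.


Color: #04D256
R = 04 = 4
G = D2 = 210
B = 56 = 86
Green = 210


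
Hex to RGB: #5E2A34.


5E → 94 (R)
2A → 42 (G)
34 → 52 (B)
= RGB(94, 42, 52)


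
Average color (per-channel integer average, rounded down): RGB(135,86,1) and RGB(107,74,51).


Midpoint: each channel = ⌊(C₁+C₂)/2⌋
R: ⌊(135+107)/2⌋ = 121
G: ⌊(86+74)/2⌋ = 80
B: ⌊(1+51)/2⌋ = 26
= RGB(121, 80, 26)


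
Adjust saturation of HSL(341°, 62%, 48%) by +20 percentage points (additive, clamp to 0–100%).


Original S = 62%
Adjustment = +20 percentage points
New S = 62 + (20) = 82
Clamp to [0, 100] → 82
= HSL(341°, 82%, 48%)


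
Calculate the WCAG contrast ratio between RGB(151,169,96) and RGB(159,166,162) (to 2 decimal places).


Linearize each sRGB channel c=v/255: c/12.92 if c ≤ 0.04045 else ((c+0.055)/1.055)^2.4
L = 0.2126×R_lin + 0.7152×G_lin + 0.0722×B_lin
Color 1 (151,169,96):
  R=151: 151/255≈0.5922 > 0.04045 → ((0.5922+0.055)/1.055)^2.4 ≈ 0.30947
  G=169: 169/255≈0.6627 > 0.04045 → ((0.6627+0.055)/1.055)^2.4 ≈ 0.39676
  B=96: 96/255≈0.3765 > 0.04045 → ((0.3765+0.055)/1.055)^2.4 ≈ 0.11697
  L1 = 0.2126×0.30947 + 0.7152×0.39676 + 0.0722×0.11697 ≈ 0.35800
Color 2 (159,166,162):
  R=159: 159/255≈0.6235 > 0.04045 → ((0.6235+0.055)/1.055)^2.4 ≈ 0.34670
  G=166: 166/255≈0.6510 > 0.04045 → ((0.6510+0.055)/1.055)^2.4 ≈ 0.38133
  B=162: 162/255≈0.6353 > 0.04045 → ((0.6353+0.055)/1.055)^2.4 ≈ 0.36131
  L2 = 0.2126×0.34670 + 0.7152×0.38133 + 0.0722×0.36131 ≈ 0.37252
Lighter = 0.37252, Darker = 0.35800
Ratio = (L_lighter + 0.05) / (L_darker + 0.05)
Ratio = (0.37252 + 0.05) / (0.35800 + 0.05) = 0.42252 / 0.40800 ≈ 1.0356
Ratio ≈ 1.04:1


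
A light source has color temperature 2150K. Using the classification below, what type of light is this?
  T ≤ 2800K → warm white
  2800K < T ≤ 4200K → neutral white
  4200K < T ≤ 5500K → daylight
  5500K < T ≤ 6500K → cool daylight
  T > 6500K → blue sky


Temperature: 2150K
2150K ≤ 2800K → warm white
Classification: warm white


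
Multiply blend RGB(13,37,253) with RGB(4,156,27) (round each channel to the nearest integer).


Multiply: C = A×B/255, rounded to nearest integer
R: 13×4/255 = 52/255 ≈ 0.204 → 0
G: 37×156/255 = 5772/255 ≈ 22.635 → 23
B: 253×27/255 = 6831/255 ≈ 26.788 → 27
= RGB(0, 23, 27)


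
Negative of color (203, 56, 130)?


Invert: (255-R, 255-G, 255-B)
R: 255-203 = 52
G: 255-56 = 199
B: 255-130 = 125
= RGB(52, 199, 125)


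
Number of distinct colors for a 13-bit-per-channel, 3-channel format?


Total bits = 13 bits/channel × 3 channels = 39 bits
Distinct colors = 2^39
= 549,755,813,888 colors


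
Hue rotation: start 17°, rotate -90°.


New hue = (H + rotation) mod 360
New hue = (17 -90) mod 360
= -73 mod 360
= 287°


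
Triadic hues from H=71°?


Triadic: equally spaced at 120° intervals
H1 = 71°
H2 = (71 + 120) mod 360 = 191°
H3 = (71 + 240) mod 360 = 311°
Triadic = 71°, 191°, 311°


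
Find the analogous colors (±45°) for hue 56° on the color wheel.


Base hue: 56°
Left analog: (56 - 45) mod 360 = 11°
Right analog: (56 + 45) mod 360 = 101°
Analogous hues = 11° and 101°


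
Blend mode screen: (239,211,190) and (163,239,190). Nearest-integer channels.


Screen: C = 255 - (255-A)×(255-B)/255, rounded to nearest integer
R: 255 - (255-239)×(255-163)/255 = 255 - 1472/255 ≈ 255 - 5.773 = 249.227 → 249
G: 255 - (255-211)×(255-239)/255 = 255 - 704/255 ≈ 255 - 2.761 = 252.239 → 252
B: 255 - (255-190)×(255-190)/255 = 255 - 4225/255 ≈ 255 - 16.569 = 238.431 → 238
= RGB(249, 252, 238)


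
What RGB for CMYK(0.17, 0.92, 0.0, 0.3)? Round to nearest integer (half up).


R = 255 × (1-C) × (1-K) = 255 × 0.83 × 0.70 = 148.155 → 148
G = 255 × (1-M) × (1-K) = 255 × 0.08 × 0.70 = 14.28 → 14
B = 255 × (1-Y) × (1-K) = 255 × 1.00 × 0.70 = 178.5 → 179
= RGB(148, 14, 179)


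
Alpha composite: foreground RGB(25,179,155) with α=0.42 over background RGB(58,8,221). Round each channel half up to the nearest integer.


C = α×F + (1-α)×B, with 1-α = 0.58
R: 0.42×25 + 0.58×58 = 10.50 + 33.64 = 44.14 → 44
G: 0.42×179 + 0.58×8 = 75.18 + 4.64 = 79.82 → 80
B: 0.42×155 + 0.58×221 = 65.10 + 128.18 = 193.28 → 193
= RGB(44, 80, 193)


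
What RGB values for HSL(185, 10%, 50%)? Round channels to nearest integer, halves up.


H=185°, S=0.10, L=0.50
C = (1-|2L-1|)×S = (1-|0.00|)×0.10 = 0.1
H' = H/60 = 185/60 ≈ 3.0833; X = C×(1-|H' mod 2 - 1|) ≈ 0.0917
m = L - C/2 = 0.50 - 0.05 = 0.45
Sector ⌊H'⌋ = 3 → (R',G',B') = (0.0, ≈0.0917, 0.1)
RGB = ((R'+m)×255, (G'+m)×255, (B'+m)×255) = (114.75, 138.125, 140.25)
Round half up → RGB(115, 138, 140)


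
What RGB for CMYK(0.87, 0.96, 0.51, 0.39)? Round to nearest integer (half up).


R = 255 × (1-C) × (1-K) = 255 × 0.13 × 0.61 = 20.2215 → 20
G = 255 × (1-M) × (1-K) = 255 × 0.04 × 0.61 = 6.222 → 6
B = 255 × (1-Y) × (1-K) = 255 × 0.49 × 0.61 = 76.2195 → 76
= RGB(20, 6, 76)


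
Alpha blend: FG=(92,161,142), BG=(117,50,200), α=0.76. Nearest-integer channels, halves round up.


C = α×F + (1-α)×B, with 1-α = 0.24
R: 0.76×92 + 0.24×117 = 69.92 + 28.08 = 98.00 → 98
G: 0.76×161 + 0.24×50 = 122.36 + 12.00 = 134.36 → 134
B: 0.76×142 + 0.24×200 = 107.92 + 48.00 = 155.92 → 156
= RGB(98, 134, 156)


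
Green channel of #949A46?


Color: #949A46
R = 94 = 148
G = 9A = 154
B = 46 = 70
Green = 154


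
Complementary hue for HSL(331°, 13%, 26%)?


Complement = opposite side of color wheel = hue + 180°
H' = (331 + 180) mod 360 = 151°
S and L unchanged.
= HSL(151°, 13%, 26%)


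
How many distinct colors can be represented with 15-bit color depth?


Colors = 2^bits = 2^15
= 32,768 colors


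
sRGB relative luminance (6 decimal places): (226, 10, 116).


Linearize each channel (sRGB transfer function): c = v/255; c_lin = c/12.92 if c ≤ 0.04045, else ((c+0.055)/1.055)^2.4
  R: 226/255 ≈ 0.886275 > 0.04045 → ((0.886275+0.055)/1.055)^2.4 ≈ 0.760525
  G: 10/255 ≈ 0.039216 ≤ 0.04045 → 0.039216/12.92 ≈ 0.003035
  B: 116/255 ≈ 0.454902 > 0.04045 → ((0.454902+0.055)/1.055)^2.4 ≈ 0.174647
R_lin = 0.760525, G_lin = 0.003035, B_lin = 0.174647
L = 0.2126×R + 0.7152×G + 0.0722×B
L = 0.2126×0.760525 + 0.7152×0.003035 + 0.0722×0.174647
L ≈ 0.176468


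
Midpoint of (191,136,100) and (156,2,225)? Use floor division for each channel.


Midpoint: each channel = ⌊(C₁+C₂)/2⌋
R: ⌊(191+156)/2⌋ = 173
G: ⌊(136+2)/2⌋ = 69
B: ⌊(100+225)/2⌋ = 162
= RGB(173, 69, 162)


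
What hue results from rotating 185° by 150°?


New hue = (H + rotation) mod 360
New hue = (185 + 150) mod 360
= 335 mod 360
= 335°


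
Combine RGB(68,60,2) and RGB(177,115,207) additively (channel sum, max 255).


Additive: each channel = min(255, C₁+C₂)
R: 68+177 = 245 → 245
G: 60+115 = 175 → 175
B: 2+207 = 209 → 209
= RGB(245, 175, 209)


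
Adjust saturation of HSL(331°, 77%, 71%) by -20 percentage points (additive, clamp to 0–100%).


Original S = 77%
Adjustment = -20 percentage points
New S = 77 + (-20) = 57
Clamp to [0, 100] → 57
= HSL(331°, 57%, 71%)


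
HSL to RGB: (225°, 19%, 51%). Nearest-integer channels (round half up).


H=225°, S=0.19, L=0.51
C = (1-|2L-1|)×S = (1-|0.02|)×0.19 = 0.1862
H' = H/60 = 225/60 ≈ 3.7500; X = C×(1-|H' mod 2 - 1|) = 0.04655
m = L - C/2 = 0.51 - 0.0931 = 0.4169
Sector ⌊H'⌋ = 3 → (R',G',B') = (0.0, 0.04655, 0.1862)
RGB = ((R'+m)×255, (G'+m)×255, (B'+m)×255) = (106.3095, 118.17975, 153.7905)
Round half up → RGB(106, 118, 154)


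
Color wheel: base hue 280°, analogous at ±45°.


Base hue: 280°
Left analog: (280 - 45) mod 360 = 235°
Right analog: (280 + 45) mod 360 = 325°
Analogous hues = 235° and 325°


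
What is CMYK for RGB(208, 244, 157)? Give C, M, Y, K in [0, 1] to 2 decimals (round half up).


R'=208/255≈0.8157, G'=244/255≈0.9569, B'=157/255≈0.6157
K = 1 - max(R',G',B') = 1 - 244/255 = 11/255 = 0.04313… → 0.04
(1-R'-K)/(1-K) simplifies to (max-R)/max with max = 244:
C = (244-208)/244 = 36/244 = 0.14754… → 0.15
M = (244-244)/244 = 0/244 = 0 → 0.00
Y = (244-157)/244 = 87/244 = 0.35655… → 0.36
= CMYK(0.15, 0.00, 0.36, 0.04)


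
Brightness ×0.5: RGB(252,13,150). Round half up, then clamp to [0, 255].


Multiply each channel by 0.5, round half up, clamp to [0, 255]
R: 252×0.5 = 126
G: 13×0.5 = 6.5 → round → 7
B: 150×0.5 = 75
= RGB(126, 7, 75)


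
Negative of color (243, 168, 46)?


Invert: (255-R, 255-G, 255-B)
R: 255-243 = 12
G: 255-168 = 87
B: 255-46 = 209
= RGB(12, 87, 209)


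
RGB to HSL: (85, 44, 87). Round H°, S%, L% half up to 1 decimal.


Normalize: R'=85/255≈0.3333, G'=44/255≈0.1725, B'=87/255≈0.3412
Max=87/255, Min=44/255, Δ=Max-Min=43/255
L = (Max+Min)/2 = (87+44)/510 = 131/510 = 0.25686… → L = 25.7%
L ≤ 0.5 → S = Δ/(Max+Min) = 43/(87+44) = 43/131 = 0.32824… → S = 32.8%
(the 1/255 factors cancel in S and H, so raw channel differences can be used)
Max is B' → H = 60 × ((R-G)/Δ + 4) = 60 × ((85-44)/43 + 4)
  41/43 + 4 = 0.9534… + 4 = 4.9534…
  H = 60 × 4.9534… = 297.209…° → H = 297.2°
= HSL(297.2°, 32.8%, 25.7%)


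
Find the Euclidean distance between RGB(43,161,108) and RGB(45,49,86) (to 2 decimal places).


d = √[(R₁-R₂)² + (G₁-G₂)² + (B₁-B₂)²]
d = √[(43-45)² + (161-49)² + (108-86)²]
d = √[4 + 12544 + 484]
d = √13032
d ≈ 114.16


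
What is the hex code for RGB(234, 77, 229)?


R = 234 → EA (hex)
G = 77 → 4D (hex)
B = 229 → E5 (hex)
Hex = #EA4DE5


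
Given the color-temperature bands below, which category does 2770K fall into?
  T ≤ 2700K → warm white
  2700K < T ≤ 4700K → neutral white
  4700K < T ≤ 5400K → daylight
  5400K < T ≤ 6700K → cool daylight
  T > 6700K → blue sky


Temperature: 2770K
2700K < 2770K ≤ 4700K → neutral white
Classification: neutral white


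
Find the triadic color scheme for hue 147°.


Triadic: equally spaced at 120° intervals
H1 = 147°
H2 = (147 + 120) mod 360 = 267°
H3 = (147 + 240) mod 360 = 27°
Triadic = 147°, 267°, 27°


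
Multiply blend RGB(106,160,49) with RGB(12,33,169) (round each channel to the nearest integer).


Multiply: C = A×B/255, rounded to nearest integer
R: 106×12/255 = 1272/255 ≈ 4.988 → 5
G: 160×33/255 = 5280/255 ≈ 20.706 → 21
B: 49×169/255 = 8281/255 ≈ 32.475 → 32
= RGB(5, 21, 32)


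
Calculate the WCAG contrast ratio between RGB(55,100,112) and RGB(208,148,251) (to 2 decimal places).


Linearize each sRGB channel c=v/255: c/12.92 if c ≤ 0.04045 else ((c+0.055)/1.055)^2.4
L = 0.2126×R_lin + 0.7152×G_lin + 0.0722×B_lin
Color 1 (55,100,112):
  R=55: 55/255≈0.2157 > 0.04045 → ((0.2157+0.055)/1.055)^2.4 ≈ 0.03820
  G=100: 100/255≈0.3922 > 0.04045 → ((0.3922+0.055)/1.055)^2.4 ≈ 0.12744
  B=112: 112/255≈0.4392 > 0.04045 → ((0.4392+0.055)/1.055)^2.4 ≈ 0.16203
  L1 = 0.2126×0.03820 + 0.7152×0.12744 + 0.0722×0.16203 ≈ 0.11096
Color 2 (208,148,251):
  R=208: 208/255≈0.8157 > 0.04045 → ((0.8157+0.055)/1.055)^2.4 ≈ 0.63076
  G=148: 148/255≈0.5804 > 0.04045 → ((0.5804+0.055)/1.055)^2.4 ≈ 0.29614
  B=251: 251/255≈0.9843 > 0.04045 → ((0.9843+0.055)/1.055)^2.4 ≈ 0.96469
  L2 = 0.2126×0.63076 + 0.7152×0.29614 + 0.0722×0.96469 ≈ 0.41555
Lighter = 0.41555, Darker = 0.11096
Ratio = (L_lighter + 0.05) / (L_darker + 0.05)
Ratio = (0.41555 + 0.05) / (0.11096 + 0.05) = 0.46555 / 0.16096 ≈ 2.8922
Ratio ≈ 2.89:1


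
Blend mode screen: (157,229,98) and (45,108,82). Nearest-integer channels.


Screen: C = 255 - (255-A)×(255-B)/255, rounded to nearest integer
R: 255 - (255-157)×(255-45)/255 = 255 - 20580/255 ≈ 255 - 80.706 = 174.294 → 174
G: 255 - (255-229)×(255-108)/255 = 255 - 3822/255 ≈ 255 - 14.988 = 240.012 → 240
B: 255 - (255-98)×(255-82)/255 = 255 - 27161/255 ≈ 255 - 106.514 = 148.486 → 148
= RGB(174, 240, 148)


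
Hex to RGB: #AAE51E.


AA → 170 (R)
E5 → 229 (G)
1E → 30 (B)
= RGB(170, 229, 30)


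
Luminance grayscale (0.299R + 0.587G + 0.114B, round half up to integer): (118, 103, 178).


Gray = 0.299×R + 0.587×G + 0.114×B
Gray = 0.299×118 + 0.587×103 + 0.114×178
Gray = 35.282 + 60.461 + 20.292
Gray = 116.035 → round half up → 116
Gray = 116


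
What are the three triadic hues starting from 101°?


Triadic: equally spaced at 120° intervals
H1 = 101°
H2 = (101 + 120) mod 360 = 221°
H3 = (101 + 240) mod 360 = 341°
Triadic = 101°, 221°, 341°


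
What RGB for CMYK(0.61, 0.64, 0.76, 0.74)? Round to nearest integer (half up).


R = 255 × (1-C) × (1-K) = 255 × 0.39 × 0.26 = 25.857 → 26
G = 255 × (1-M) × (1-K) = 255 × 0.36 × 0.26 = 23.868 → 24
B = 255 × (1-Y) × (1-K) = 255 × 0.24 × 0.26 = 15.912 → 16
= RGB(26, 24, 16)


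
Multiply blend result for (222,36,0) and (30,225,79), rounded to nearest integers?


Multiply: C = A×B/255, rounded to nearest integer
R: 222×30/255 = 6660/255 ≈ 26.118 → 26
G: 36×225/255 = 8100/255 ≈ 31.765 → 32
B: 0×79/255 = 0/255 ≈ 0.000 → 0
= RGB(26, 32, 0)


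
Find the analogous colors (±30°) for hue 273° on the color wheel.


Base hue: 273°
Left analog: (273 - 30) mod 360 = 243°
Right analog: (273 + 30) mod 360 = 303°
Analogous hues = 243° and 303°


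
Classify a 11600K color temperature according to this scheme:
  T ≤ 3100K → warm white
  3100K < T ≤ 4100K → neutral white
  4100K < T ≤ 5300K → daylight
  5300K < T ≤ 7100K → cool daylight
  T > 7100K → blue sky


Temperature: 11600K
11600K > 7100K → blue sky
Classification: blue sky


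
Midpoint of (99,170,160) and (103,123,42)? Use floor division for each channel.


Midpoint: each channel = ⌊(C₁+C₂)/2⌋
R: ⌊(99+103)/2⌋ = 101
G: ⌊(170+123)/2⌋ = 146
B: ⌊(160+42)/2⌋ = 101
= RGB(101, 146, 101)


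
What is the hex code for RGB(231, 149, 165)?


R = 231 → E7 (hex)
G = 149 → 95 (hex)
B = 165 → A5 (hex)
Hex = #E795A5


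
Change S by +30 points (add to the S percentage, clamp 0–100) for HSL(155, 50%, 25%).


Original S = 50%
Adjustment = +30 percentage points
New S = 50 + (30) = 80
Clamp to [0, 100] → 80
= HSL(155°, 80%, 25%)


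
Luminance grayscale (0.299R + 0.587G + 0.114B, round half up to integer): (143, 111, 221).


Gray = 0.299×R + 0.587×G + 0.114×B
Gray = 0.299×143 + 0.587×111 + 0.114×221
Gray = 42.757 + 65.157 + 25.194
Gray = 133.108 → round half up → 133
Gray = 133


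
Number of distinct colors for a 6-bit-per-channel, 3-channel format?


Total bits = 6 bits/channel × 3 channels = 18 bits
Distinct colors = 2^18
= 262,144 colors


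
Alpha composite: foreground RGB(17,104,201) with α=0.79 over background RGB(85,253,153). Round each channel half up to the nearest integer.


C = α×F + (1-α)×B, with 1-α = 0.21
R: 0.79×17 + 0.21×85 = 13.43 + 17.85 = 31.28 → 31
G: 0.79×104 + 0.21×253 = 82.16 + 53.13 = 135.29 → 135
B: 0.79×201 + 0.21×153 = 158.79 + 32.13 = 190.92 → 191
= RGB(31, 135, 191)


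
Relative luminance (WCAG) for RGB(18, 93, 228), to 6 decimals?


Linearize each channel (sRGB transfer function): c = v/255; c_lin = c/12.92 if c ≤ 0.04045, else ((c+0.055)/1.055)^2.4
  R: 18/255 ≈ 0.070588 > 0.04045 → ((0.070588+0.055)/1.055)^2.4 ≈ 0.006049
  G: 93/255 ≈ 0.364706 > 0.04045 → ((0.364706+0.055)/1.055)^2.4 ≈ 0.109462
  B: 228/255 ≈ 0.894118 > 0.04045 → ((0.894118+0.055)/1.055)^2.4 ≈ 0.775822
R_lin = 0.006049, G_lin = 0.109462, B_lin = 0.775822
L = 0.2126×R + 0.7152×G + 0.0722×B
L = 0.2126×0.006049 + 0.7152×0.109462 + 0.0722×0.775822
L ≈ 0.135587


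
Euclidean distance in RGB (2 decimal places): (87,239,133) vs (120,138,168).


d = √[(R₁-R₂)² + (G₁-G₂)² + (B₁-B₂)²]
d = √[(87-120)² + (239-138)² + (133-168)²]
d = √[1089 + 10201 + 1225]
d = √12515
d ≈ 111.87


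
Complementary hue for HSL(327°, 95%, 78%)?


Complement = opposite side of color wheel = hue + 180°
H' = (327 + 180) mod 360 = 147°
S and L unchanged.
= HSL(147°, 95%, 78%)


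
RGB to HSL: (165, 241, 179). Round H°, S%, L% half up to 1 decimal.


Normalize: R'=165/255≈0.6471, G'=241/255≈0.9451, B'=179/255≈0.7020
Max=241/255, Min=165/255, Δ=Max-Min=76/255
L = (Max+Min)/2 = (241+165)/510 = 406/510 = 0.79607… → L = 79.6%
L > 0.5 → S = Δ/(2-Max-Min) = 76/(510-241-165) = 76/104 = 0.73076… → S = 73.1%
(the 1/255 factors cancel in S and H, so raw channel differences can be used)
Max is G' → H = 60 × ((B-R)/Δ + 2) = 60 × ((179-165)/76 + 2)
  14/76 + 2 = 0.1842… + 2 = 2.1842…
  H = 60 × 2.1842… = 131.052…° → H = 131.1°
= HSL(131.1°, 73.1%, 79.6%)


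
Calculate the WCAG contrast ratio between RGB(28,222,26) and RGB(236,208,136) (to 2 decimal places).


Linearize each sRGB channel c=v/255: c/12.92 if c ≤ 0.04045 else ((c+0.055)/1.055)^2.4
L = 0.2126×R_lin + 0.7152×G_lin + 0.0722×B_lin
Color 1 (28,222,26):
  R=28: 28/255≈0.1098 > 0.04045 → ((0.1098+0.055)/1.055)^2.4 ≈ 0.01161
  G=222: 222/255≈0.8706 > 0.04045 → ((0.8706+0.055)/1.055)^2.4 ≈ 0.73046
  B=26: 26/255≈0.1020 > 0.04045 → ((0.1020+0.055)/1.055)^2.4 ≈ 0.01033
  L1 = 0.2126×0.01161 + 0.7152×0.73046 + 0.0722×0.01033 ≈ 0.52564
Color 2 (236,208,136):
  R=236: 236/255≈0.9255 > 0.04045 → ((0.9255+0.055)/1.055)^2.4 ≈ 0.83880
  G=208: 208/255≈0.8157 > 0.04045 → ((0.8157+0.055)/1.055)^2.4 ≈ 0.63076
  B=136: 136/255≈0.5333 > 0.04045 → ((0.5333+0.055)/1.055)^2.4 ≈ 0.24620
  L2 = 0.2126×0.83880 + 0.7152×0.63076 + 0.0722×0.24620 ≈ 0.64722
Lighter = 0.64722, Darker = 0.52564
Ratio = (L_lighter + 0.05) / (L_darker + 0.05)
Ratio = (0.64722 + 0.05) / (0.52564 + 0.05) = 0.69722 / 0.57564 ≈ 1.2112
Ratio ≈ 1.21:1


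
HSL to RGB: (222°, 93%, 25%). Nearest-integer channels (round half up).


H=222°, S=0.93, L=0.25
C = (1-|2L-1|)×S = (1-|-0.50|)×0.93 = 0.465
H' = H/60 = 222/60 ≈ 3.7000; X = C×(1-|H' mod 2 - 1|) = 0.1395
m = L - C/2 = 0.25 - 0.2325 = 0.0175
Sector ⌊H'⌋ = 3 → (R',G',B') = (0.0, 0.1395, 0.465)
RGB = ((R'+m)×255, (G'+m)×255, (B'+m)×255) = (4.4625, 40.035, 123.0375)
Round half up → RGB(4, 40, 123)


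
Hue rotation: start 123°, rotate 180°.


New hue = (H + rotation) mod 360
New hue = (123 + 180) mod 360
= 303 mod 360
= 303°


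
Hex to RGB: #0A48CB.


0A → 10 (R)
48 → 72 (G)
CB → 203 (B)
= RGB(10, 72, 203)


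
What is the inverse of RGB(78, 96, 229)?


Invert: (255-R, 255-G, 255-B)
R: 255-78 = 177
G: 255-96 = 159
B: 255-229 = 26
= RGB(177, 159, 26)


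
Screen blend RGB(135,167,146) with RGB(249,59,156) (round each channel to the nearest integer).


Screen: C = 255 - (255-A)×(255-B)/255, rounded to nearest integer
R: 255 - (255-135)×(255-249)/255 = 255 - 720/255 ≈ 255 - 2.824 = 252.176 → 252
G: 255 - (255-167)×(255-59)/255 = 255 - 17248/255 ≈ 255 - 67.639 = 187.361 → 187
B: 255 - (255-146)×(255-156)/255 = 255 - 10791/255 ≈ 255 - 42.318 = 212.682 → 213
= RGB(252, 187, 213)


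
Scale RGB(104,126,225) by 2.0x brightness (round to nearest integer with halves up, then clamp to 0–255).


Multiply each channel by 2.0, round half up, clamp to [0, 255]
R: 104×2.0 = 208
G: 126×2.0 = 252
B: 225×2.0 = 450 → clamp → 255
= RGB(208, 252, 255)


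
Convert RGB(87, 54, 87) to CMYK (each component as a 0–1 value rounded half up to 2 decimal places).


R'=87/255≈0.3412, G'=54/255≈0.2118, B'=87/255≈0.3412
K = 1 - max(R',G',B') = 1 - 87/255 = 168/255 = 0.65882… → 0.66
(1-R'-K)/(1-K) simplifies to (max-R)/max with max = 87:
C = (87-87)/87 = 0/87 = 0 → 0.00
M = (87-54)/87 = 33/87 = 0.37931… → 0.38
Y = (87-87)/87 = 0/87 = 0 → 0.00
= CMYK(0.00, 0.38, 0.00, 0.66)


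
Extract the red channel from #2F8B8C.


Color: #2F8B8C
R = 2F = 47
G = 8B = 139
B = 8C = 140
Red = 47


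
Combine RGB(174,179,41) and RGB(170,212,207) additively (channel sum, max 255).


Additive: each channel = min(255, C₁+C₂)
R: 174+170 = 344 → 255
G: 179+212 = 391 → 255
B: 41+207 = 248 → 248
= RGB(255, 255, 248)


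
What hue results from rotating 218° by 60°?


New hue = (H + rotation) mod 360
New hue = (218 + 60) mod 360
= 278 mod 360
= 278°


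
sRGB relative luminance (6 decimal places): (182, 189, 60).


Linearize each channel (sRGB transfer function): c = v/255; c_lin = c/12.92 if c ≤ 0.04045, else ((c+0.055)/1.055)^2.4
  R: 182/255 ≈ 0.713725 > 0.04045 → ((0.713725+0.055)/1.055)^2.4 ≈ 0.467784
  G: 189/255 ≈ 0.741176 > 0.04045 → ((0.741176+0.055)/1.055)^2.4 ≈ 0.508881
  B: 60/255 ≈ 0.235294 > 0.04045 → ((0.235294+0.055)/1.055)^2.4 ≈ 0.045186
R_lin = 0.467784, G_lin = 0.508881, B_lin = 0.045186
L = 0.2126×R + 0.7152×G + 0.0722×B
L = 0.2126×0.467784 + 0.7152×0.508881 + 0.0722×0.045186
L ≈ 0.466665


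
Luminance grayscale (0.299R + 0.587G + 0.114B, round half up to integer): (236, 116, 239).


Gray = 0.299×R + 0.587×G + 0.114×B
Gray = 0.299×236 + 0.587×116 + 0.114×239
Gray = 70.564 + 68.092 + 27.246
Gray = 165.902 → round half up → 166
Gray = 166


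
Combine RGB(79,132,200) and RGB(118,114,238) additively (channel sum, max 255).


Additive: each channel = min(255, C₁+C₂)
R: 79+118 = 197 → 197
G: 132+114 = 246 → 246
B: 200+238 = 438 → 255
= RGB(197, 246, 255)


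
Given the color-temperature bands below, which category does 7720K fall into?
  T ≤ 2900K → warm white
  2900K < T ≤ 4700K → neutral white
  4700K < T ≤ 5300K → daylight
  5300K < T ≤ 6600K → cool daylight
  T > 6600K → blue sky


Temperature: 7720K
7720K > 6600K → blue sky
Classification: blue sky


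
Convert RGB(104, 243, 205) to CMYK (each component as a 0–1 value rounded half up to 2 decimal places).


R'=104/255≈0.4078, G'=243/255≈0.9529, B'=205/255≈0.8039
K = 1 - max(R',G',B') = 1 - 243/255 = 12/255 = 0.04705… → 0.05
(1-R'-K)/(1-K) simplifies to (max-R)/max with max = 243:
C = (243-104)/243 = 139/243 = 0.57201… → 0.57
M = (243-243)/243 = 0/243 = 0 → 0.00
Y = (243-205)/243 = 38/243 = 0.15637… → 0.16
= CMYK(0.57, 0.00, 0.16, 0.05)


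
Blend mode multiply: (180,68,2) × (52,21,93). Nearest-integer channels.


Multiply: C = A×B/255, rounded to nearest integer
R: 180×52/255 = 9360/255 ≈ 36.706 → 37
G: 68×21/255 = 1428/255 ≈ 5.600 → 6
B: 2×93/255 = 186/255 ≈ 0.729 → 1
= RGB(37, 6, 1)


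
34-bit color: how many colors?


Colors = 2^bits = 2^34
= 17,179,869,184 colors


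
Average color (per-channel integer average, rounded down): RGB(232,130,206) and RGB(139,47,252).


Midpoint: each channel = ⌊(C₁+C₂)/2⌋
R: ⌊(232+139)/2⌋ = 185
G: ⌊(130+47)/2⌋ = 88
B: ⌊(206+252)/2⌋ = 229
= RGB(185, 88, 229)
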